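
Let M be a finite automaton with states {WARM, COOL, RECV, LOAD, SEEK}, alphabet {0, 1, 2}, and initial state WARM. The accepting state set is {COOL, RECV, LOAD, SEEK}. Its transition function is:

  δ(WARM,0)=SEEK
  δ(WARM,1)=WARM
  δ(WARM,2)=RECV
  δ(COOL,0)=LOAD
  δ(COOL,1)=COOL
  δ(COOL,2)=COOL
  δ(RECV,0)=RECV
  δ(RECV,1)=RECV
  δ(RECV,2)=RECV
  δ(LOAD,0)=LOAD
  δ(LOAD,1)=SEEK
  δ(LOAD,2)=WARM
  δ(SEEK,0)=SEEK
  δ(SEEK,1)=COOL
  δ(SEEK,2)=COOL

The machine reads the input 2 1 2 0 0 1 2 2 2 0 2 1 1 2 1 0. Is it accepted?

Yes

start at WARM
read '2': WARM → RECV
read '1': RECV → RECV
read '2': RECV → RECV
read '0': RECV → RECV
read '0': RECV → RECV
read '1': RECV → RECV
read '2': RECV → RECV
read '2': RECV → RECV
read '2': RECV → RECV
read '0': RECV → RECV
read '2': RECV → RECV
read '1': RECV → RECV
read '1': RECV → RECV
read '2': RECV → RECV
read '1': RECV → RECV
read '0': RECV → RECV
End state RECV is accepting.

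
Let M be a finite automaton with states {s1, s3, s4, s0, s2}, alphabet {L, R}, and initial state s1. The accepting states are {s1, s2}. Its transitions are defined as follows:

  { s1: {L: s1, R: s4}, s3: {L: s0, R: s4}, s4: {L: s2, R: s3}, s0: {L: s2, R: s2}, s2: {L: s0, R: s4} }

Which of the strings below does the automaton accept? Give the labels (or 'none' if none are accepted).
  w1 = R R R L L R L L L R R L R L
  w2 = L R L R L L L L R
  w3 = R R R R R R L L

w1: s1 → s4 → s3 → s4 → s2 → s0 → s2 → s0 → s2 → s0 → s2 → s4 → s2 → s4 → s2  → end s2, accepted
w2: s1 → s1 → s4 → s2 → s4 → s2 → s0 → s2 → s0 → s2  → end s2, accepted
w3: s1 → s4 → s3 → s4 → s3 → s4 → s3 → s0 → s2  → end s2, accepted

w1, w2, w3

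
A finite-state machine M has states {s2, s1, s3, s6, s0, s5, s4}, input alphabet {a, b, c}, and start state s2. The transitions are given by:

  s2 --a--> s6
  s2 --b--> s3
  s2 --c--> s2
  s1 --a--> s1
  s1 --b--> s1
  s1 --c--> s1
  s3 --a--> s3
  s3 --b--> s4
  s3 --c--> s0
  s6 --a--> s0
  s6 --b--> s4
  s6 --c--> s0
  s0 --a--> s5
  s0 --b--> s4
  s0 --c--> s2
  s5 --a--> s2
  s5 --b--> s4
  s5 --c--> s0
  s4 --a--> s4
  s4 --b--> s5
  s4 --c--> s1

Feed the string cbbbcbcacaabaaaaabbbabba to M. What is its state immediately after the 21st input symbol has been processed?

s1

start at s2
read 'c': s2 → s2
read 'b': s2 → s3
read 'b': s3 → s4
read 'b': s4 → s5
read 'c': s5 → s0
read 'b': s0 → s4
read 'c': s4 → s1
read 'a': s1 → s1
read 'c': s1 → s1
read 'a': s1 → s1
read 'a': s1 → s1
read 'b': s1 → s1
read 'a': s1 → s1
read 'a': s1 → s1
read 'a': s1 → s1
read 'a': s1 → s1
read 'a': s1 → s1
read 'b': s1 → s1
read 'b': s1 → s1
read 'b': s1 → s1
read 'a': s1 → s1
After 21 symbols: s1.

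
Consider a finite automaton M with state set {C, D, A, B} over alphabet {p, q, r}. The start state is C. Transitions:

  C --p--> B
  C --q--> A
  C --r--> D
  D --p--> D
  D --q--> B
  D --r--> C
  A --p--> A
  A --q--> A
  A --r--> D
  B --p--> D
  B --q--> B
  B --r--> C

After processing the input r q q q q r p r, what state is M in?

C → D → B → B → B → B → C → B → C

C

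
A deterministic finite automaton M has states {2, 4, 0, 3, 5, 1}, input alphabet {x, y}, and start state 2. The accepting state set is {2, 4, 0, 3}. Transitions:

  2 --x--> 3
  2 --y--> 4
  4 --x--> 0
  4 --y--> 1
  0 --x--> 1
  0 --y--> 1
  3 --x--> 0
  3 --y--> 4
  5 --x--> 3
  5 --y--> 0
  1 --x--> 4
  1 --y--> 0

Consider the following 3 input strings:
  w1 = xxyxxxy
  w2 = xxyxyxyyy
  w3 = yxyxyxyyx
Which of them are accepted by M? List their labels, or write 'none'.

w1: 2 → 3 → 0 → 1 → 4 → 0 → 1 → 0  → end 0, accepted
w2: 2 → 3 → 0 → 1 → 4 → 1 → 4 → 1 → 0 → 1  → end 1, rejected
w3: 2 → 4 → 0 → 1 → 4 → 1 → 4 → 1 → 0 → 1  → end 1, rejected

w1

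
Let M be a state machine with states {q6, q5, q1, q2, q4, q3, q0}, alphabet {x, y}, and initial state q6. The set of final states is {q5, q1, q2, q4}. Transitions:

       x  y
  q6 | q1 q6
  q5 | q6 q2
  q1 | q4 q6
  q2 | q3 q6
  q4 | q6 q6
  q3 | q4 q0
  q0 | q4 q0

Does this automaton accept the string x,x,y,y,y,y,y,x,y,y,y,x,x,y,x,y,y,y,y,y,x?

Yes

q6 → q1 → q4 → q6 → q6 → q6 → q6 → q6 → q1 → q6 → q6 → q6 → q1 → q4 → q6 → q1 → q6 → q6 → q6 → q6 → q6 → q1
End state q1 is accepting.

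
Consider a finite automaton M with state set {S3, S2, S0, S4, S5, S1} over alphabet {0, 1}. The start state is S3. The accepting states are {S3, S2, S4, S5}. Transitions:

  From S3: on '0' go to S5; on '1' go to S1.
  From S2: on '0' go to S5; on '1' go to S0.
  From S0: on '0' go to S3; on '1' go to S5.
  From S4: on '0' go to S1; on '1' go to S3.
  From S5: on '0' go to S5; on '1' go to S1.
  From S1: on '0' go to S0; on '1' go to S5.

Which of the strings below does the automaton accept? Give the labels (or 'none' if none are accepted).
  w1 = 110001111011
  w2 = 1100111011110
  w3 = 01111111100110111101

w1:
  start at S3
  read '1': S3 → S1
  read '1': S1 → S5
  read '0': S5 → S5
  read '0': S5 → S5
  read '0': S5 → S5
  read '1': S5 → S1
  read '1': S1 → S5
  read '1': S5 → S1
  read '1': S1 → S5
  read '0': S5 → S5
  read '1': S5 → S1
  read '1': S1 → S5
  end S5, accepted
w2:
  start at S3
  read '1': S3 → S1
  read '1': S1 → S5
  read '0': S5 → S5
  read '0': S5 → S5
  read '1': S5 → S1
  read '1': S1 → S5
  read '1': S5 → S1
  read '0': S1 → S0
  read '1': S0 → S5
  read '1': S5 → S1
  read '1': S1 → S5
  read '1': S5 → S1
  read '0': S1 → S0
  end S0, rejected
w3:
  start at S3
  read '0': S3 → S5
  read '1': S5 → S1
  read '1': S1 → S5
  read '1': S5 → S1
  read '1': S1 → S5
  read '1': S5 → S1
  read '1': S1 → S5
  read '1': S5 → S1
  read '1': S1 → S5
  read '0': S5 → S5
  read '0': S5 → S5
  read '1': S5 → S1
  read '1': S1 → S5
  read '0': S5 → S5
  read '1': S5 → S1
  read '1': S1 → S5
  read '1': S5 → S1
  read '1': S1 → S5
  read '0': S5 → S5
  read '1': S5 → S1
  end S1, rejected

w1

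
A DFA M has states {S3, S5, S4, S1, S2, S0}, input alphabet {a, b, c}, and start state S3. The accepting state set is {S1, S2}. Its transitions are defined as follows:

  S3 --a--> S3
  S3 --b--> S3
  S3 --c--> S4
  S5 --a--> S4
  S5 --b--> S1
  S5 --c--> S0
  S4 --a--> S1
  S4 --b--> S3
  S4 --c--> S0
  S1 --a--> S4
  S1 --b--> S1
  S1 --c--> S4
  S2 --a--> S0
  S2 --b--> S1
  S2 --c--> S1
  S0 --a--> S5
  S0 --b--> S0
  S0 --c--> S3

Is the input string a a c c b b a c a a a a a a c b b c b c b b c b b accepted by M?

start at S3
read 'a': S3 → S3
read 'a': S3 → S3
read 'c': S3 → S4
read 'c': S4 → S0
read 'b': S0 → S0
read 'b': S0 → S0
read 'a': S0 → S5
read 'c': S5 → S0
read 'a': S0 → S5
read 'a': S5 → S4
read 'a': S4 → S1
read 'a': S1 → S4
read 'a': S4 → S1
read 'a': S1 → S4
read 'c': S4 → S0
read 'b': S0 → S0
read 'b': S0 → S0
read 'c': S0 → S3
read 'b': S3 → S3
read 'c': S3 → S4
read 'b': S4 → S3
read 'b': S3 → S3
read 'c': S3 → S4
read 'b': S4 → S3
read 'b': S3 → S3
End state S3 is not accepting.

No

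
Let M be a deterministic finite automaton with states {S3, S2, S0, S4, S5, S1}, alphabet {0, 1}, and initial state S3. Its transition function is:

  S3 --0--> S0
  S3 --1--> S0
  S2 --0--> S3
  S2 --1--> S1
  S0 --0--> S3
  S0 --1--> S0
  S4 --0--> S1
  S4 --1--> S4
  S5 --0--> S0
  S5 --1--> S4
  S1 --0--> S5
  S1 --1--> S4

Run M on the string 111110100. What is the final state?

start at S3
read '1': S3 → S0
read '1': S0 → S0
read '1': S0 → S0
read '1': S0 → S0
read '1': S0 → S0
read '0': S0 → S3
read '1': S3 → S0
read '0': S0 → S3
read '0': S3 → S0

S0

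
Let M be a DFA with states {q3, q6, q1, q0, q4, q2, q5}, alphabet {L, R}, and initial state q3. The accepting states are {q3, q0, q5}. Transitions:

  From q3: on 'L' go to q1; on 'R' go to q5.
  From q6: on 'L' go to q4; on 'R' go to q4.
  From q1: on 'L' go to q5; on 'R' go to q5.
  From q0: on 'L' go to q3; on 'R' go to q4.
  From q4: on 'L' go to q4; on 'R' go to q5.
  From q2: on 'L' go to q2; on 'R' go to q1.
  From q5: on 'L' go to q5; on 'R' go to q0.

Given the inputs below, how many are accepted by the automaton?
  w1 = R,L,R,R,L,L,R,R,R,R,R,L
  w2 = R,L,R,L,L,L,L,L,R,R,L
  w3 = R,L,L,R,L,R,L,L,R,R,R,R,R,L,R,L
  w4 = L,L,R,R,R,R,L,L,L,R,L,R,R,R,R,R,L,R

3

w1:
  start at q3
  read 'R': q3 → q5
  read 'L': q5 → q5
  read 'R': q5 → q0
  read 'R': q0 → q4
  read 'L': q4 → q4
  read 'L': q4 → q4
  read 'R': q4 → q5
  read 'R': q5 → q0
  read 'R': q0 → q4
  read 'R': q4 → q5
  read 'R': q5 → q0
  read 'L': q0 → q3
  end q3, accepted
w2:
  start at q3
  read 'R': q3 → q5
  read 'L': q5 → q5
  read 'R': q5 → q0
  read 'L': q0 → q3
  read 'L': q3 → q1
  read 'L': q1 → q5
  read 'L': q5 → q5
  read 'L': q5 → q5
  read 'R': q5 → q0
  read 'R': q0 → q4
  read 'L': q4 → q4
  end q4, rejected
w3:
  start at q3
  read 'R': q3 → q5
  read 'L': q5 → q5
  read 'L': q5 → q5
  read 'R': q5 → q0
  read 'L': q0 → q3
  read 'R': q3 → q5
  read 'L': q5 → q5
  read 'L': q5 → q5
  read 'R': q5 → q0
  read 'R': q0 → q4
  read 'R': q4 → q5
  read 'R': q5 → q0
  read 'R': q0 → q4
  read 'L': q4 → q4
  read 'R': q4 → q5
  read 'L': q5 → q5
  end q5, accepted
w4:
  start at q3
  read 'L': q3 → q1
  read 'L': q1 → q5
  read 'R': q5 → q0
  read 'R': q0 → q4
  read 'R': q4 → q5
  read 'R': q5 → q0
  read 'L': q0 → q3
  read 'L': q3 → q1
  read 'L': q1 → q5
  read 'R': q5 → q0
  read 'L': q0 → q3
  read 'R': q3 → q5
  read 'R': q5 → q0
  read 'R': q0 → q4
  read 'R': q4 → q5
  read 'R': q5 → q0
  read 'L': q0 → q3
  read 'R': q3 → q5
  end q5, accepted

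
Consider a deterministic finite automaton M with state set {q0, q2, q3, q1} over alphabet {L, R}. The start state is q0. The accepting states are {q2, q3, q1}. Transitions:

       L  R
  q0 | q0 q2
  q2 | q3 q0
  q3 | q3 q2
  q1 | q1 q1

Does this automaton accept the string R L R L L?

start at q0
read 'R': q0 → q2
read 'L': q2 → q3
read 'R': q3 → q2
read 'L': q2 → q3
read 'L': q3 → q3
End state q3 is accepting.

Yes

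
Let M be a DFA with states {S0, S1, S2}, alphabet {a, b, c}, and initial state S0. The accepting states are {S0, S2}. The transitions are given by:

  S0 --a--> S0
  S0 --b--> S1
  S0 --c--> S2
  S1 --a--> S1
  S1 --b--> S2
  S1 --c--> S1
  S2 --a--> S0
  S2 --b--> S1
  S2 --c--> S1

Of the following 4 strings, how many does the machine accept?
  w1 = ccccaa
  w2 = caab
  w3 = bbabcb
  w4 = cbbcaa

1

w1:
  start at S0
  read 'c': S0 → S2
  read 'c': S2 → S1
  read 'c': S1 → S1
  read 'c': S1 → S1
  read 'a': S1 → S1
  read 'a': S1 → S1
  end S1, rejected
w2:
  start at S0
  read 'c': S0 → S2
  read 'a': S2 → S0
  read 'a': S0 → S0
  read 'b': S0 → S1
  end S1, rejected
w3:
  start at S0
  read 'b': S0 → S1
  read 'b': S1 → S2
  read 'a': S2 → S0
  read 'b': S0 → S1
  read 'c': S1 → S1
  read 'b': S1 → S2
  end S2, accepted
w4:
  start at S0
  read 'c': S0 → S2
  read 'b': S2 → S1
  read 'b': S1 → S2
  read 'c': S2 → S1
  read 'a': S1 → S1
  read 'a': S1 → S1
  end S1, rejected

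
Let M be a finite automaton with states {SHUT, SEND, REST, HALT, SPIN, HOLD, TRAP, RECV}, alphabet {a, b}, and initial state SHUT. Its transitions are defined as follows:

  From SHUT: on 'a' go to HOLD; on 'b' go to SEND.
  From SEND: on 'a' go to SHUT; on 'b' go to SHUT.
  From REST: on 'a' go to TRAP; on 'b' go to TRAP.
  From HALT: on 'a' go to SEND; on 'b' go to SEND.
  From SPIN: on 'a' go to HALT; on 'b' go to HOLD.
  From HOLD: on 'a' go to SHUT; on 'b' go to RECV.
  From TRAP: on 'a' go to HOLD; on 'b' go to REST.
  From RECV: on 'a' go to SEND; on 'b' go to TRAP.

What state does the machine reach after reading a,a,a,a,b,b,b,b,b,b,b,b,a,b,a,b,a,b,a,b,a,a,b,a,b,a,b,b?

SHUT → HOLD → SHUT → HOLD → SHUT → SEND → SHUT → SEND → SHUT → SEND → SHUT → SEND → SHUT → HOLD → RECV → SEND → SHUT → HOLD → RECV → SEND → SHUT → HOLD → SHUT → SEND → SHUT → SEND → SHUT → SEND → SHUT

SHUT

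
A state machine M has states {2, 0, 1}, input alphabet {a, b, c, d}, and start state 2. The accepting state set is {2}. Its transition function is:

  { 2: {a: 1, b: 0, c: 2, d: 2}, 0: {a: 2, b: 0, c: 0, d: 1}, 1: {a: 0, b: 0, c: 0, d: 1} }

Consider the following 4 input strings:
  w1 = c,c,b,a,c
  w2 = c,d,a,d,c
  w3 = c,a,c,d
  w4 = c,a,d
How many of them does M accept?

1

w1: 2 → 2 → 2 → 0 → 2 → 2  → end 2, accepted
w2: 2 → 2 → 2 → 1 → 1 → 0  → end 0, rejected
w3: 2 → 2 → 1 → 0 → 1  → end 1, rejected
w4: 2 → 2 → 1 → 1  → end 1, rejected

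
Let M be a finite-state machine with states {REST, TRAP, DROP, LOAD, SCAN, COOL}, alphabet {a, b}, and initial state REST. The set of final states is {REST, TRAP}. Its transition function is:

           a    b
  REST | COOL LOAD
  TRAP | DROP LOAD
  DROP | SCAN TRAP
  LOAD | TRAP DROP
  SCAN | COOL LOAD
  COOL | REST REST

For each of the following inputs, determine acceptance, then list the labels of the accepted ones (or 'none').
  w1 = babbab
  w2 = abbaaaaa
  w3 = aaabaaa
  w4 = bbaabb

w1:
  start at REST
  read 'b': REST → LOAD
  read 'a': LOAD → TRAP
  read 'b': TRAP → LOAD
  read 'b': LOAD → DROP
  read 'a': DROP → SCAN
  read 'b': SCAN → LOAD
  end LOAD, rejected
w2:
  start at REST
  read 'a': REST → COOL
  read 'b': COOL → REST
  read 'b': REST → LOAD
  read 'a': LOAD → TRAP
  read 'a': TRAP → DROP
  read 'a': DROP → SCAN
  read 'a': SCAN → COOL
  read 'a': COOL → REST
  end REST, accepted
w3:
  start at REST
  read 'a': REST → COOL
  read 'a': COOL → REST
  read 'a': REST → COOL
  read 'b': COOL → REST
  read 'a': REST → COOL
  read 'a': COOL → REST
  read 'a': REST → COOL
  end COOL, rejected
w4:
  start at REST
  read 'b': REST → LOAD
  read 'b': LOAD → DROP
  read 'a': DROP → SCAN
  read 'a': SCAN → COOL
  read 'b': COOL → REST
  read 'b': REST → LOAD
  end LOAD, rejected

w2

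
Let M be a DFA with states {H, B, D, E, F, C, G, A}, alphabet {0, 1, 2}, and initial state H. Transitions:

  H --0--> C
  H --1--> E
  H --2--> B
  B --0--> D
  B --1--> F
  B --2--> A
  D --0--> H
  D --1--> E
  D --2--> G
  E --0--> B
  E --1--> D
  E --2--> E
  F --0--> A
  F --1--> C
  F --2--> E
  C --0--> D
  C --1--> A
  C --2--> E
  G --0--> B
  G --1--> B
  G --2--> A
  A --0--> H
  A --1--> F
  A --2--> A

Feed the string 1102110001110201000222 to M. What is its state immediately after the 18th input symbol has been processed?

H

start at H
read '1': H → E
read '1': E → D
read '0': D → H
read '2': H → B
read '1': B → F
read '1': F → C
read '0': C → D
read '0': D → H
read '0': H → C
read '1': C → A
read '1': A → F
read '1': F → C
read '0': C → D
read '2': D → G
read '0': G → B
read '1': B → F
read '0': F → A
read '0': A → H
After 18 symbols: H.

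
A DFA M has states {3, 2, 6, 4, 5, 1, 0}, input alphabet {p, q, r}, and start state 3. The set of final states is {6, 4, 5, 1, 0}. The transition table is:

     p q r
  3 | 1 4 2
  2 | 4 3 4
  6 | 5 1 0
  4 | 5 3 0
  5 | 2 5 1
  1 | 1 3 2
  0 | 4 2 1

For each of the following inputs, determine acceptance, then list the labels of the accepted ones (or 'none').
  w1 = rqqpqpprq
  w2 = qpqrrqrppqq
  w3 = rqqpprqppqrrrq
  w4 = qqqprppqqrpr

w1:
  start at 3
  read 'r': 3 → 2
  read 'q': 2 → 3
  read 'q': 3 → 4
  read 'p': 4 → 5
  read 'q': 5 → 5
  read 'p': 5 → 2
  read 'p': 2 → 4
  read 'r': 4 → 0
  read 'q': 0 → 2
  end 2, rejected
w2:
  start at 3
  read 'q': 3 → 4
  read 'p': 4 → 5
  read 'q': 5 → 5
  read 'r': 5 → 1
  read 'r': 1 → 2
  read 'q': 2 → 3
  read 'r': 3 → 2
  read 'p': 2 → 4
  read 'p': 4 → 5
  read 'q': 5 → 5
  read 'q': 5 → 5
  end 5, accepted
w3:
  start at 3
  read 'r': 3 → 2
  read 'q': 2 → 3
  read 'q': 3 → 4
  read 'p': 4 → 5
  read 'p': 5 → 2
  read 'r': 2 → 4
  read 'q': 4 → 3
  read 'p': 3 → 1
  read 'p': 1 → 1
  read 'q': 1 → 3
  read 'r': 3 → 2
  read 'r': 2 → 4
  read 'r': 4 → 0
  read 'q': 0 → 2
  end 2, rejected
w4:
  start at 3
  read 'q': 3 → 4
  read 'q': 4 → 3
  read 'q': 3 → 4
  read 'p': 4 → 5
  read 'r': 5 → 1
  read 'p': 1 → 1
  read 'p': 1 → 1
  read 'q': 1 → 3
  read 'q': 3 → 4
  read 'r': 4 → 0
  read 'p': 0 → 4
  read 'r': 4 → 0
  end 0, accepted

w2, w4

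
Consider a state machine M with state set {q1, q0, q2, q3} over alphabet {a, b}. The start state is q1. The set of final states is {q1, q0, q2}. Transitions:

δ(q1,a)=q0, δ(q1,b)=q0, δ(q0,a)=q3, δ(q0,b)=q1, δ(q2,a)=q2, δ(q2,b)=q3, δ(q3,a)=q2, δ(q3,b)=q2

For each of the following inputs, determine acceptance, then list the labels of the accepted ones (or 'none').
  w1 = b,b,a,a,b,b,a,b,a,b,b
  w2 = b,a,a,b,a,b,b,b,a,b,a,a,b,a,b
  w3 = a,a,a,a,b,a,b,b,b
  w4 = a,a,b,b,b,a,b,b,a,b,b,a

w1, w4

w1:
  start at q1
  read 'b': q1 → q0
  read 'b': q0 → q1
  read 'a': q1 → q0
  read 'a': q0 → q3
  read 'b': q3 → q2
  read 'b': q2 → q3
  read 'a': q3 → q2
  read 'b': q2 → q3
  read 'a': q3 → q2
  read 'b': q2 → q3
  read 'b': q3 → q2
  end q2, accepted
w2:
  start at q1
  read 'b': q1 → q0
  read 'a': q0 → q3
  read 'a': q3 → q2
  read 'b': q2 → q3
  read 'a': q3 → q2
  read 'b': q2 → q3
  read 'b': q3 → q2
  read 'b': q2 → q3
  read 'a': q3 → q2
  read 'b': q2 → q3
  read 'a': q3 → q2
  read 'a': q2 → q2
  read 'b': q2 → q3
  read 'a': q3 → q2
  read 'b': q2 → q3
  end q3, rejected
w3:
  start at q1
  read 'a': q1 → q0
  read 'a': q0 → q3
  read 'a': q3 → q2
  read 'a': q2 → q2
  read 'b': q2 → q3
  read 'a': q3 → q2
  read 'b': q2 → q3
  read 'b': q3 → q2
  read 'b': q2 → q3
  end q3, rejected
w4:
  start at q1
  read 'a': q1 → q0
  read 'a': q0 → q3
  read 'b': q3 → q2
  read 'b': q2 → q3
  read 'b': q3 → q2
  read 'a': q2 → q2
  read 'b': q2 → q3
  read 'b': q3 → q2
  read 'a': q2 → q2
  read 'b': q2 → q3
  read 'b': q3 → q2
  read 'a': q2 → q2
  end q2, accepted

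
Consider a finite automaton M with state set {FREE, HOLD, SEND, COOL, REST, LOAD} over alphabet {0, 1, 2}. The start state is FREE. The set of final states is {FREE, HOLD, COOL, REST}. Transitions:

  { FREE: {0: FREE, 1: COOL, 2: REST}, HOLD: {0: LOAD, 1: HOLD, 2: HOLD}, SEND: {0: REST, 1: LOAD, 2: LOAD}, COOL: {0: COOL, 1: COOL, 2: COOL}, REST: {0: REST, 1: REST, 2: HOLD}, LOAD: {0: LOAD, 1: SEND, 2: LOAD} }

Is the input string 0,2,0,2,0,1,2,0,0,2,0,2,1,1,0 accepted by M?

No

Trace: FREE -0-> FREE -2-> REST -0-> REST -2-> HOLD -0-> LOAD -1-> SEND -2-> LOAD -0-> LOAD -0-> LOAD -2-> LOAD -0-> LOAD -2-> LOAD -1-> SEND -1-> LOAD -0-> LOAD
End state LOAD is not accepting.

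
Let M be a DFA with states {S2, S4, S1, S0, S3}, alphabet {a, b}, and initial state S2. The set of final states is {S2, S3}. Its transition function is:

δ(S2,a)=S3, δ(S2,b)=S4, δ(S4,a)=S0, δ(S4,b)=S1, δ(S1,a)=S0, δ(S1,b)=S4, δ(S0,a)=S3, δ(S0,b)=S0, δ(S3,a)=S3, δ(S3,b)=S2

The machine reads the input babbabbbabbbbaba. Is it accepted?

Yes

start at S2
read 'b': S2 → S4
read 'a': S4 → S0
read 'b': S0 → S0
read 'b': S0 → S0
read 'a': S0 → S3
read 'b': S3 → S2
read 'b': S2 → S4
read 'b': S4 → S1
read 'a': S1 → S0
read 'b': S0 → S0
read 'b': S0 → S0
read 'b': S0 → S0
read 'b': S0 → S0
read 'a': S0 → S3
read 'b': S3 → S2
read 'a': S2 → S3
End state S3 is accepting.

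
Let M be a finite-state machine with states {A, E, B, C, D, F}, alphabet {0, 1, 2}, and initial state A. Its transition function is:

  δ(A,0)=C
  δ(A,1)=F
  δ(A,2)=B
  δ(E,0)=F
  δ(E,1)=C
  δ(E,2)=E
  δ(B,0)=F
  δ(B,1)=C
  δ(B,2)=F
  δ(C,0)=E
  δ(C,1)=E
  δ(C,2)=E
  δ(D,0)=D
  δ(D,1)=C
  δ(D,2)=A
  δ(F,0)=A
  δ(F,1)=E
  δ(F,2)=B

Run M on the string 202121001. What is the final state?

E

start at A
read '2': A → B
read '0': B → F
read '2': F → B
read '1': B → C
read '2': C → E
read '1': E → C
read '0': C → E
read '0': E → F
read '1': F → E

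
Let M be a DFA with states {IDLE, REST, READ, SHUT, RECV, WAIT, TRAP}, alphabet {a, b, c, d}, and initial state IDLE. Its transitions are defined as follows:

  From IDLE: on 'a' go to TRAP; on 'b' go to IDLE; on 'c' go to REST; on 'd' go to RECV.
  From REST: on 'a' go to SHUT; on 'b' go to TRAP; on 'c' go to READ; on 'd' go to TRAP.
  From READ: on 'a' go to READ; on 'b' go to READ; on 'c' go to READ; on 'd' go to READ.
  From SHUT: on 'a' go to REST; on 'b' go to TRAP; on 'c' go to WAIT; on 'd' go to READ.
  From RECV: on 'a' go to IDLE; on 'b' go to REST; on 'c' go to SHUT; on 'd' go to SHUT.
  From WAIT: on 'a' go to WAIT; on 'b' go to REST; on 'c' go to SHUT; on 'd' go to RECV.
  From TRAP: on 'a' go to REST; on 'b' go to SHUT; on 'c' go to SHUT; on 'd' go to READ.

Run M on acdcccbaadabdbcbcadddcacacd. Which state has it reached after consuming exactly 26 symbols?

start at IDLE
read 'a': IDLE → TRAP
read 'c': TRAP → SHUT
read 'd': SHUT → READ
read 'c': READ → READ
read 'c': READ → READ
read 'c': READ → READ
read 'b': READ → READ
read 'a': READ → READ
read 'a': READ → READ
read 'd': READ → READ
read 'a': READ → READ
read 'b': READ → READ
read 'd': READ → READ
read 'b': READ → READ
read 'c': READ → READ
read 'b': READ → READ
read 'c': READ → READ
read 'a': READ → READ
read 'd': READ → READ
read 'd': READ → READ
read 'd': READ → READ
read 'c': READ → READ
read 'a': READ → READ
read 'c': READ → READ
read 'a': READ → READ
read 'c': READ → READ
After 26 symbols: READ.

READ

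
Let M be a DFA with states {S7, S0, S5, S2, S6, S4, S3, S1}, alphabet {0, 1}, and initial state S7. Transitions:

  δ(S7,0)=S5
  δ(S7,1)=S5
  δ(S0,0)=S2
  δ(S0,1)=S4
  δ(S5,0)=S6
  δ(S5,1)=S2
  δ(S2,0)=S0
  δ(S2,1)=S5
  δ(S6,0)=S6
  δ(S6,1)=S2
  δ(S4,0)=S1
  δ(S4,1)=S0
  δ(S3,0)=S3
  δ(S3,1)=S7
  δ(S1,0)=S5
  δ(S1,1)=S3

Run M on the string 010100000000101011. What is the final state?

start at S7
read '0': S7 → S5
read '1': S5 → S2
read '0': S2 → S0
read '1': S0 → S4
read '0': S4 → S1
read '0': S1 → S5
read '0': S5 → S6
read '0': S6 → S6
read '0': S6 → S6
read '0': S6 → S6
read '0': S6 → S6
read '0': S6 → S6
read '1': S6 → S2
read '0': S2 → S0
read '1': S0 → S4
read '0': S4 → S1
read '1': S1 → S3
read '1': S3 → S7

S7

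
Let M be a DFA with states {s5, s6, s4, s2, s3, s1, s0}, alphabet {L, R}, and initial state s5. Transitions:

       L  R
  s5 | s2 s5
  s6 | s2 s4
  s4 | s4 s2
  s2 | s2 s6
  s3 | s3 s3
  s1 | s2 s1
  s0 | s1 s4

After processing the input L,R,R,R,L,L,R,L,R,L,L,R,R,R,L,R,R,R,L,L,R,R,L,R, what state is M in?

s2

start at s5
read 'L': s5 → s2
read 'R': s2 → s6
read 'R': s6 → s4
read 'R': s4 → s2
read 'L': s2 → s2
read 'L': s2 → s2
read 'R': s2 → s6
read 'L': s6 → s2
read 'R': s2 → s6
read 'L': s6 → s2
read 'L': s2 → s2
read 'R': s2 → s6
read 'R': s6 → s4
read 'R': s4 → s2
read 'L': s2 → s2
read 'R': s2 → s6
read 'R': s6 → s4
read 'R': s4 → s2
read 'L': s2 → s2
read 'L': s2 → s2
read 'R': s2 → s6
read 'R': s6 → s4
read 'L': s4 → s4
read 'R': s4 → s2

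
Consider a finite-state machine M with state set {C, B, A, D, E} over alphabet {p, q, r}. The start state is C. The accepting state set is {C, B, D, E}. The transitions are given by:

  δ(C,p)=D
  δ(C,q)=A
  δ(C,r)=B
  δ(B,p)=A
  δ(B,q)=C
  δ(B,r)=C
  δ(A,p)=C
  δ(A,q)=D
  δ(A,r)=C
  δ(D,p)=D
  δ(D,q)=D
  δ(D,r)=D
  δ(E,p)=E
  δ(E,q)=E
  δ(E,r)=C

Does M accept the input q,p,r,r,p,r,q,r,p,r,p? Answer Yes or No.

Yes

C → A → C → B → C → D → D → D → D → D → D → D
End state D is accepting.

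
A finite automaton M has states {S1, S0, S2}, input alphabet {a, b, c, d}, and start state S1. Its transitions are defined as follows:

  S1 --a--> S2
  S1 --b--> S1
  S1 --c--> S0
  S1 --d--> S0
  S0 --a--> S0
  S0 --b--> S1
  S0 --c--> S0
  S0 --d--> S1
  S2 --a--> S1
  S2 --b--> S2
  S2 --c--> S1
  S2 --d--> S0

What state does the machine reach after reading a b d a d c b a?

S2

start at S1
read 'a': S1 → S2
read 'b': S2 → S2
read 'd': S2 → S0
read 'a': S0 → S0
read 'd': S0 → S1
read 'c': S1 → S0
read 'b': S0 → S1
read 'a': S1 → S2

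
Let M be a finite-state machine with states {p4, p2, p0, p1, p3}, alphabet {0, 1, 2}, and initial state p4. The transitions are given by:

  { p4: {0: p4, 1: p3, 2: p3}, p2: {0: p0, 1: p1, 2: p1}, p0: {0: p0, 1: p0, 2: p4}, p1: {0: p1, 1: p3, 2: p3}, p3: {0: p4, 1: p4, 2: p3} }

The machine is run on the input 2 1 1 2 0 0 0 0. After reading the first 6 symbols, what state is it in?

p4

Trace: p4 -2-> p3 -1-> p4 -1-> p3 -2-> p3 -0-> p4 -0-> p4
After 6 symbols: p4.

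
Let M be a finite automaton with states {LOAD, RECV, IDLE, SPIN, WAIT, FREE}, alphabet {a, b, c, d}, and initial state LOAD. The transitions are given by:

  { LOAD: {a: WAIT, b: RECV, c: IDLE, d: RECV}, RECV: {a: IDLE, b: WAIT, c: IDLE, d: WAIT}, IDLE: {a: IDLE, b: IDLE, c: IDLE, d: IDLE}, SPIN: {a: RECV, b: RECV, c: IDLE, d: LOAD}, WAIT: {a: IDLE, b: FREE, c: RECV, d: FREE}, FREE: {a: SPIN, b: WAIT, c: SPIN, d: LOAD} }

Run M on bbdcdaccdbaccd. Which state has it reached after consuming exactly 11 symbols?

start at LOAD
read 'b': LOAD → RECV
read 'b': RECV → WAIT
read 'd': WAIT → FREE
read 'c': FREE → SPIN
read 'd': SPIN → LOAD
read 'a': LOAD → WAIT
read 'c': WAIT → RECV
read 'c': RECV → IDLE
read 'd': IDLE → IDLE
read 'b': IDLE → IDLE
read 'a': IDLE → IDLE
After 11 symbols: IDLE.

IDLE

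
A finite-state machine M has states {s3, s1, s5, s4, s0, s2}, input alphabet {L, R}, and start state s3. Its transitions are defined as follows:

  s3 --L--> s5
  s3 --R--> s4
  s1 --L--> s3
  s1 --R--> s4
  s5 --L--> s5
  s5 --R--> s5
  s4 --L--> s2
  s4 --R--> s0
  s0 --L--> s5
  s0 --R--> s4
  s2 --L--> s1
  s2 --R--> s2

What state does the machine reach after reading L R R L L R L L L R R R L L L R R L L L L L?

start at s3
read 'L': s3 → s5
read 'R': s5 → s5
read 'R': s5 → s5
read 'L': s5 → s5
read 'L': s5 → s5
read 'R': s5 → s5
read 'L': s5 → s5
read 'L': s5 → s5
read 'L': s5 → s5
read 'R': s5 → s5
read 'R': s5 → s5
read 'R': s5 → s5
read 'L': s5 → s5
read 'L': s5 → s5
read 'L': s5 → s5
read 'R': s5 → s5
read 'R': s5 → s5
read 'L': s5 → s5
read 'L': s5 → s5
read 'L': s5 → s5
read 'L': s5 → s5
read 'L': s5 → s5

s5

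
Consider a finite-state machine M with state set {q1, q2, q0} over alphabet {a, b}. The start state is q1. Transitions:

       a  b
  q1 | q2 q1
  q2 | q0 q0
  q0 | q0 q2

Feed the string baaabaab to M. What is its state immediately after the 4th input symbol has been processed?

start at q1
read 'b': q1 → q1
read 'a': q1 → q2
read 'a': q2 → q0
read 'a': q0 → q0
After 4 symbols: q0.

q0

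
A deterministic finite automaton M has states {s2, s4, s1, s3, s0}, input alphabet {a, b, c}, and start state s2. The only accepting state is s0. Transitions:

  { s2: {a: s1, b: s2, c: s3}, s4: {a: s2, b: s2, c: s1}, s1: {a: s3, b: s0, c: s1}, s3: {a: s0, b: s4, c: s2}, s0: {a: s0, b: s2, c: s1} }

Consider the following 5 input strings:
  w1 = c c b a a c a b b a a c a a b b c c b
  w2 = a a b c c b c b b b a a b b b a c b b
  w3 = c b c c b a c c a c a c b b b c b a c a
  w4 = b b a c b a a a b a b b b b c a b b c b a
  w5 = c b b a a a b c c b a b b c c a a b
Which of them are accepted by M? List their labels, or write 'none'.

w1: Trace: s2 -c-> s3 -c-> s2 -b-> s2 -a-> s1 -a-> s3 -c-> s2 -a-> s1 -b-> s0 -b-> s2 -a-> s1 -a-> s3 -c-> s2 -a-> s1 -a-> s3 -b-> s4 -b-> s2 -c-> s3 -c-> s2 -b-> s2  → end s2, rejected
w2: Trace: s2 -a-> s1 -a-> s3 -b-> s4 -c-> s1 -c-> s1 -b-> s0 -c-> s1 -b-> s0 -b-> s2 -b-> s2 -a-> s1 -a-> s3 -b-> s4 -b-> s2 -b-> s2 -a-> s1 -c-> s1 -b-> s0 -b-> s2  → end s2, rejected
w3: Trace: s2 -c-> s3 -b-> s4 -c-> s1 -c-> s1 -b-> s0 -a-> s0 -c-> s1 -c-> s1 -a-> s3 -c-> s2 -a-> s1 -c-> s1 -b-> s0 -b-> s2 -b-> s2 -c-> s3 -b-> s4 -a-> s2 -c-> s3 -a-> s0  → end s0, accepted
w4: Trace: s2 -b-> s2 -b-> s2 -a-> s1 -c-> s1 -b-> s0 -a-> s0 -a-> s0 -a-> s0 -b-> s2 -a-> s1 -b-> s0 -b-> s2 -b-> s2 -b-> s2 -c-> s3 -a-> s0 -b-> s2 -b-> s2 -c-> s3 -b-> s4 -a-> s2  → end s2, rejected
w5: Trace: s2 -c-> s3 -b-> s4 -b-> s2 -a-> s1 -a-> s3 -a-> s0 -b-> s2 -c-> s3 -c-> s2 -b-> s2 -a-> s1 -b-> s0 -b-> s2 -c-> s3 -c-> s2 -a-> s1 -a-> s3 -b-> s4  → end s4, rejected

w3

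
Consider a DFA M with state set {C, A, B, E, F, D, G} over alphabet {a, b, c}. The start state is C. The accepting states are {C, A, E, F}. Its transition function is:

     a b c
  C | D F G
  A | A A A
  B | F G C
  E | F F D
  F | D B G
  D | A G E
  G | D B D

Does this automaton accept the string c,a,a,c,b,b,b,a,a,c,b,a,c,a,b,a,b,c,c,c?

Yes

C → G → D → A → A → A → A → A → A → A → A → A → A → A → A → A → A → A → A → A → A
End state A is accepting.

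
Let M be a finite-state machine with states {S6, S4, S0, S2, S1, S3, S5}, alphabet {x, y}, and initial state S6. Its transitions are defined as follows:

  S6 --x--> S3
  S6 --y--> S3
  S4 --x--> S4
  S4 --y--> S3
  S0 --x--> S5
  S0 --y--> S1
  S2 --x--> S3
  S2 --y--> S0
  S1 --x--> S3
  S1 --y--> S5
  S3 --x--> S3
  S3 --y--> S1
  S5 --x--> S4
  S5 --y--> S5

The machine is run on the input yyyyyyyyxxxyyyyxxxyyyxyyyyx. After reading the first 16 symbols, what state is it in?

S4

Trace: S6 -y-> S3 -y-> S1 -y-> S5 -y-> S5 -y-> S5 -y-> S5 -y-> S5 -y-> S5 -x-> S4 -x-> S4 -x-> S4 -y-> S3 -y-> S1 -y-> S5 -y-> S5 -x-> S4
After 16 symbols: S4.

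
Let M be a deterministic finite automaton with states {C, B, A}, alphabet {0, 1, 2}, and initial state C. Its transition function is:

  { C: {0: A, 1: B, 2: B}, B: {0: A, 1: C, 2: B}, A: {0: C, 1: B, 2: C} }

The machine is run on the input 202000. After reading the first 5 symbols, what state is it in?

Trace: C -2-> B -0-> A -2-> C -0-> A -0-> C
After 5 symbols: C.

C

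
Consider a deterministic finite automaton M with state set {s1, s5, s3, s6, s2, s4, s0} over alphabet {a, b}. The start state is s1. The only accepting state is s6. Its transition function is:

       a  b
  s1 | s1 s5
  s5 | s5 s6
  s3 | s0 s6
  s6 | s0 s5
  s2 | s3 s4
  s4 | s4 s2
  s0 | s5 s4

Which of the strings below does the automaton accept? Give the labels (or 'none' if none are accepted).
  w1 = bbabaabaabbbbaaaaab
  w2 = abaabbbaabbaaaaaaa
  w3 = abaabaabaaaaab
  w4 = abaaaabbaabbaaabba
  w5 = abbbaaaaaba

w1, w3

w1: Trace: s1 -b-> s5 -b-> s6 -a-> s0 -b-> s4 -a-> s4 -a-> s4 -b-> s2 -a-> s3 -a-> s0 -b-> s4 -b-> s2 -b-> s4 -b-> s2 -a-> s3 -a-> s0 -a-> s5 -a-> s5 -a-> s5 -b-> s6  → end s6, accepted
w2: Trace: s1 -a-> s1 -b-> s5 -a-> s5 -a-> s5 -b-> s6 -b-> s5 -b-> s6 -a-> s0 -a-> s5 -b-> s6 -b-> s5 -a-> s5 -a-> s5 -a-> s5 -a-> s5 -a-> s5 -a-> s5 -a-> s5  → end s5, rejected
w3: Trace: s1 -a-> s1 -b-> s5 -a-> s5 -a-> s5 -b-> s6 -a-> s0 -a-> s5 -b-> s6 -a-> s0 -a-> s5 -a-> s5 -a-> s5 -a-> s5 -b-> s6  → end s6, accepted
w4: Trace: s1 -a-> s1 -b-> s5 -a-> s5 -a-> s5 -a-> s5 -a-> s5 -b-> s6 -b-> s5 -a-> s5 -a-> s5 -b-> s6 -b-> s5 -a-> s5 -a-> s5 -a-> s5 -b-> s6 -b-> s5 -a-> s5  → end s5, rejected
w5: Trace: s1 -a-> s1 -b-> s5 -b-> s6 -b-> s5 -a-> s5 -a-> s5 -a-> s5 -a-> s5 -a-> s5 -b-> s6 -a-> s0  → end s0, rejected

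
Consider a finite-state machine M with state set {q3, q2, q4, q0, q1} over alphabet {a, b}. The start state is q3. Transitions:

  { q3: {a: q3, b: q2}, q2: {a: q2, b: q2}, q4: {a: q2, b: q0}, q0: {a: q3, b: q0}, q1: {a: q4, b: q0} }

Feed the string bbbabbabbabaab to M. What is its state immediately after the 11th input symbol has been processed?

q3 → q2 → q2 → q2 → q2 → q2 → q2 → q2 → q2 → q2 → q2 → q2
After 11 symbols: q2.

q2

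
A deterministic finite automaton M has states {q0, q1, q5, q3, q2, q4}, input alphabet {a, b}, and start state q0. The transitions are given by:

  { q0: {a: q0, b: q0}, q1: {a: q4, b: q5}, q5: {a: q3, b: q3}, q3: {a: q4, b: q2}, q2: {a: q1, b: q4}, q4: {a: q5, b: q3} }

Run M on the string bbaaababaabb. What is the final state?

q0 → q0 → q0 → q0 → q0 → q0 → q0 → q0 → q0 → q0 → q0 → q0 → q0

q0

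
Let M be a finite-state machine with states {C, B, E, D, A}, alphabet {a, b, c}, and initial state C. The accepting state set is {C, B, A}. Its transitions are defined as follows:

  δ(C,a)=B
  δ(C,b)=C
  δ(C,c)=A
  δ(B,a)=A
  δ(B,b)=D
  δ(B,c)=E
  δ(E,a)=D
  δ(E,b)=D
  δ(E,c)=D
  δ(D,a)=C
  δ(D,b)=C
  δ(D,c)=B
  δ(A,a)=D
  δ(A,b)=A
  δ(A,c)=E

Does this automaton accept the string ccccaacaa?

start at C
read 'c': C → A
read 'c': A → E
read 'c': E → D
read 'c': D → B
read 'a': B → A
read 'a': A → D
read 'c': D → B
read 'a': B → A
read 'a': A → D
End state D is not accepting.

No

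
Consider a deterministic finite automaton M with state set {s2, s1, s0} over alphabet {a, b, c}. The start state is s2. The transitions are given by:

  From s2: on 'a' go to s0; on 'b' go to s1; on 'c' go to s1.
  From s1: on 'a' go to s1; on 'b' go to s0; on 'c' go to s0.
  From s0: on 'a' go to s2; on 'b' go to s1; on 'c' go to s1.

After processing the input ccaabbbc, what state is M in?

Trace: s2 -c-> s1 -c-> s0 -a-> s2 -a-> s0 -b-> s1 -b-> s0 -b-> s1 -c-> s0

s0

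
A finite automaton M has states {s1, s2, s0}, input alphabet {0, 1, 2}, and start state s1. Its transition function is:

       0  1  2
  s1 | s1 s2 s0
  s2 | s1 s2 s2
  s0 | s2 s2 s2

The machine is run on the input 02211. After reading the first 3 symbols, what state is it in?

s2

s1 → s1 → s0 → s2
After 3 symbols: s2.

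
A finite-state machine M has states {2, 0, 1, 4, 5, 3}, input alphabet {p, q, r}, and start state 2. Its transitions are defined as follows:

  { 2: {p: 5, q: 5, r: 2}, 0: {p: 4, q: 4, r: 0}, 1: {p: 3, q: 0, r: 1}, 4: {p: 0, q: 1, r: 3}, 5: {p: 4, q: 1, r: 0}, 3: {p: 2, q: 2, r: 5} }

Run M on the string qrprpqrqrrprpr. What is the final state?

2

start at 2
read 'q': 2 → 5
read 'r': 5 → 0
read 'p': 0 → 4
read 'r': 4 → 3
read 'p': 3 → 2
read 'q': 2 → 5
read 'r': 5 → 0
read 'q': 0 → 4
read 'r': 4 → 3
read 'r': 3 → 5
read 'p': 5 → 4
read 'r': 4 → 3
read 'p': 3 → 2
read 'r': 2 → 2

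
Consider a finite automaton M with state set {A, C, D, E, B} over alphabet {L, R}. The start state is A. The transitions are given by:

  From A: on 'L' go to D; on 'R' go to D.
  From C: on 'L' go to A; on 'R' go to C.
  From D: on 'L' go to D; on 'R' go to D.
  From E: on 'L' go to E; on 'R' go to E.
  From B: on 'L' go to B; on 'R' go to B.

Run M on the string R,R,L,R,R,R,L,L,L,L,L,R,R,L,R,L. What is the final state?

start at A
read 'R': A → D
read 'R': D → D
read 'L': D → D
read 'R': D → D
read 'R': D → D
read 'R': D → D
read 'L': D → D
read 'L': D → D
read 'L': D → D
read 'L': D → D
read 'L': D → D
read 'R': D → D
read 'R': D → D
read 'L': D → D
read 'R': D → D
read 'L': D → D

D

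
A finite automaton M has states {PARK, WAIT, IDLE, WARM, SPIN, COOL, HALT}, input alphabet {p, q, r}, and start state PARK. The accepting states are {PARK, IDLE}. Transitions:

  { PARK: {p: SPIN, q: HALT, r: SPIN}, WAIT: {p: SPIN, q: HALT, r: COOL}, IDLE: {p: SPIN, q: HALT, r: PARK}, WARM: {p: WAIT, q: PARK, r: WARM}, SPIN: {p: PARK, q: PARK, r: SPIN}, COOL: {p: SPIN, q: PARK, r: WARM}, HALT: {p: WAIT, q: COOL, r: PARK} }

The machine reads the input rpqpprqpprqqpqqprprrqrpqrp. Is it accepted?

No

start at PARK
read 'r': PARK → SPIN
read 'p': SPIN → PARK
read 'q': PARK → HALT
read 'p': HALT → WAIT
read 'p': WAIT → SPIN
read 'r': SPIN → SPIN
read 'q': SPIN → PARK
read 'p': PARK → SPIN
read 'p': SPIN → PARK
read 'r': PARK → SPIN
read 'q': SPIN → PARK
read 'q': PARK → HALT
read 'p': HALT → WAIT
read 'q': WAIT → HALT
read 'q': HALT → COOL
read 'p': COOL → SPIN
read 'r': SPIN → SPIN
read 'p': SPIN → PARK
read 'r': PARK → SPIN
read 'r': SPIN → SPIN
read 'q': SPIN → PARK
read 'r': PARK → SPIN
read 'p': SPIN → PARK
read 'q': PARK → HALT
read 'r': HALT → PARK
read 'p': PARK → SPIN
End state SPIN is not accepting.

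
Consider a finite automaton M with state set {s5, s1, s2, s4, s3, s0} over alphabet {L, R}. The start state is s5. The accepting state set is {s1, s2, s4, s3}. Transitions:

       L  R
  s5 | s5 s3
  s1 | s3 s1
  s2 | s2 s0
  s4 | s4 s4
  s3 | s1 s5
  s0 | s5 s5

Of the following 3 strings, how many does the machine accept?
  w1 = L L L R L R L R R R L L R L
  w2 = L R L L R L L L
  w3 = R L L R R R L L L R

2

w1:
  start at s5
  read 'L': s5 → s5
  read 'L': s5 → s5
  read 'L': s5 → s5
  read 'R': s5 → s3
  read 'L': s3 → s1
  read 'R': s1 → s1
  read 'L': s1 → s3
  read 'R': s3 → s5
  read 'R': s5 → s3
  read 'R': s3 → s5
  read 'L': s5 → s5
  read 'L': s5 → s5
  read 'R': s5 → s3
  read 'L': s3 → s1
  end s1, accepted
w2:
  start at s5
  read 'L': s5 → s5
  read 'R': s5 → s3
  read 'L': s3 → s1
  read 'L': s1 → s3
  read 'R': s3 → s5
  read 'L': s5 → s5
  read 'L': s5 → s5
  read 'L': s5 → s5
  end s5, rejected
w3:
  start at s5
  read 'R': s5 → s3
  read 'L': s3 → s1
  read 'L': s1 → s3
  read 'R': s3 → s5
  read 'R': s5 → s3
  read 'R': s3 → s5
  read 'L': s5 → s5
  read 'L': s5 → s5
  read 'L': s5 → s5
  read 'R': s5 → s3
  end s3, accepted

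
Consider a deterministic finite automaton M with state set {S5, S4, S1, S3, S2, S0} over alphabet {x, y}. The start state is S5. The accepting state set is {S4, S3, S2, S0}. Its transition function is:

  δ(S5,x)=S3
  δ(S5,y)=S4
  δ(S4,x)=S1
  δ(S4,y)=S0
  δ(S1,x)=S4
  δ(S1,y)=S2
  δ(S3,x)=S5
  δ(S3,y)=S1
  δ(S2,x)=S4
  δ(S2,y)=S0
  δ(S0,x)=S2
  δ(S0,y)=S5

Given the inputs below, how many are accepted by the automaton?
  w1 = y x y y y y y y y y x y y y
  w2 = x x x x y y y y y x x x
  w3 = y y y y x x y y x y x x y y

2

w1:
  start at S5
  read 'y': S5 → S4
  read 'x': S4 → S1
  read 'y': S1 → S2
  read 'y': S2 → S0
  read 'y': S0 → S5
  read 'y': S5 → S4
  read 'y': S4 → S0
  read 'y': S0 → S5
  read 'y': S5 → S4
  read 'y': S4 → S0
  read 'x': S0 → S2
  read 'y': S2 → S0
  read 'y': S0 → S5
  read 'y': S5 → S4
  end S4, accepted
w2:
  start at S5
  read 'x': S5 → S3
  read 'x': S3 → S5
  read 'x': S5 → S3
  read 'x': S3 → S5
  read 'y': S5 → S4
  read 'y': S4 → S0
  read 'y': S0 → S5
  read 'y': S5 → S4
  read 'y': S4 → S0
  read 'x': S0 → S2
  read 'x': S2 → S4
  read 'x': S4 → S1
  end S1, rejected
w3:
  start at S5
  read 'y': S5 → S4
  read 'y': S4 → S0
  read 'y': S0 → S5
  read 'y': S5 → S4
  read 'x': S4 → S1
  read 'x': S1 → S4
  read 'y': S4 → S0
  read 'y': S0 → S5
  read 'x': S5 → S3
  read 'y': S3 → S1
  read 'x': S1 → S4
  read 'x': S4 → S1
  read 'y': S1 → S2
  read 'y': S2 → S0
  end S0, accepted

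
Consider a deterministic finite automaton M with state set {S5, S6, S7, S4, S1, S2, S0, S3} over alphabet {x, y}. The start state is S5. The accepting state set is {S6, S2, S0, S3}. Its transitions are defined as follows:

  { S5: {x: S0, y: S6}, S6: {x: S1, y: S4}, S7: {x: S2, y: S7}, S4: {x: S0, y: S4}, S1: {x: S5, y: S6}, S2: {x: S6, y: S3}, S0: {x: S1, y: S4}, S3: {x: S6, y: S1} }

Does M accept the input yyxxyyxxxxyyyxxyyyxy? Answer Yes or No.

start at S5
read 'y': S5 → S6
read 'y': S6 → S4
read 'x': S4 → S0
read 'x': S0 → S1
read 'y': S1 → S6
read 'y': S6 → S4
read 'x': S4 → S0
read 'x': S0 → S1
read 'x': S1 → S5
read 'x': S5 → S0
read 'y': S0 → S4
read 'y': S4 → S4
read 'y': S4 → S4
read 'x': S4 → S0
read 'x': S0 → S1
read 'y': S1 → S6
read 'y': S6 → S4
read 'y': S4 → S4
read 'x': S4 → S0
read 'y': S0 → S4
End state S4 is not accepting.

No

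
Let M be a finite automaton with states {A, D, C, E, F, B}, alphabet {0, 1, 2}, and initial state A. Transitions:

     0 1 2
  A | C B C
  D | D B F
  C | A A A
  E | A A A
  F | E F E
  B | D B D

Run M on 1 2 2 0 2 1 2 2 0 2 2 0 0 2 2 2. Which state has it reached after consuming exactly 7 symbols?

D

A → B → D → F → E → A → B → D
After 7 symbols: D.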